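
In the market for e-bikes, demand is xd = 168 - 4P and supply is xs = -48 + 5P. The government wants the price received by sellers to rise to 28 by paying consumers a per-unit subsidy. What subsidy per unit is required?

Required subsidy s = 9 per unit

At a seller price of 28, quantity supplied is -48 + 5·28 = 92.
Buyers absorb 92 only when they pay Pb with 168 − 4·Pb = 92, i.e. Pb = 19.
s = Ps − Pb = 28 − 19 = 9.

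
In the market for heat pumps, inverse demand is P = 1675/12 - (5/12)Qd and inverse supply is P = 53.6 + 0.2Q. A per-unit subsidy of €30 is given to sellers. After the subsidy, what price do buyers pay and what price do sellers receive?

Pre-subsidy: 1675/12 - (5/12)Q = 53.6 + 0.2Q gives Q* = 5159/37 and P* = 3015/37.
With the subsidy, sellers receive Ps = Pb + 30 for each unit, where Pb is the price buyers pay.
On the curves, Pb = 1675/12 - (5/12)Q and Ps = 53.6 + 0.2Q; the wedge Ps − Pb = 30 gives 53.6 + 0.2Q − (1675/12 - (5/12)Q) = 30, so Q' = 6959/37.
Then Pb = 1675/12 − (5/12)·(6959/37) = 2265/37 and Ps = 53.6 + 0.2·(6959/37) = 3375/37.

Buyers pay 2265/37; sellers receive 3375/37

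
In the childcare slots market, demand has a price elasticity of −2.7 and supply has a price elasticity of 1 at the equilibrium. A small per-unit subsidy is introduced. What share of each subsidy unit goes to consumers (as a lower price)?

Consumer share = 10/37

For a small subsidy around the equilibrium, the benefit split depends on the relative slopes, which at a point are proportional to the elasticities.
Buyer share = εs/(εs + |εd|) = 1/(1 + 2.7) = 10/37; seller share = |εd|/(εs + |εd|) = 27/37.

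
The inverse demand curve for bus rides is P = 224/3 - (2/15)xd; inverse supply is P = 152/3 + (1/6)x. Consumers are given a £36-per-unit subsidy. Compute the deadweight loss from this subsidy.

Pre-subsidy: 224/3 - (2/15)x = 152/3 + (1/6)x gives x* = 80 and P* = 64.
With the rebate, buyers effectively pay Pb = Ps − 36, where Ps is the price sellers receive.
On the curves, Pb = 224/3 - (2/15)x and Ps = 152/3 + (1/6)x; the wedge Ps − Pb = 36 gives 152/3 + (1/6)x − (224/3 - (2/15)x) = 36, so x' = 200.
Then Pb = 224/3 − (2/15)·200 = 48 and Ps = 152/3 + (1/6)·200 = 84.
The subsidy expands output by 200 − 80 = 120 past the efficient level; on those units the gap between marginal cost and willingness to pay runs from 0 up to 36.
DWL = ½ × 36 × 120 = 2160.

Deadweight loss = £2160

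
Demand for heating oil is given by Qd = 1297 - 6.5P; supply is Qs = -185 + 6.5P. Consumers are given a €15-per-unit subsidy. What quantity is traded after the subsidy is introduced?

Q' = 604.75

Pre-subsidy: 1297 - 6.5P = -185 + 6.5P gives P* = 114, Q* = 556.
With the rebate, buyers effectively pay Pb = Ps − 15, where Ps is the price sellers receive.
Demand in terms of Ps becomes Qd = 1297 − 6.5(Ps − 15) = 1394.5 - 6.5Ps. Setting this equal to supply: 1394.5 - 6.5Ps = -185 + 6.5Ps, so Ps = 121.5.
Buyers pay Pb = 121.5 − 15 = 106.5; Q' = -185 + 6.5·121.5 = 604.75.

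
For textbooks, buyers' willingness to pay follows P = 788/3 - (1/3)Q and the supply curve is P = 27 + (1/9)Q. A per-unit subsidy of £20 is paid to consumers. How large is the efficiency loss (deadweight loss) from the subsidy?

Pre-subsidy: 788/3 - (1/3)Q = 27 + (1/9)Q gives Q* = 530.25 and P* = 1031/12.
With the rebate, buyers effectively pay Pb = Ps − 20, where Ps is the price sellers receive.
On the curves, Pb = 788/3 - (1/3)Q and Ps = 27 + (1/9)Q; the wedge Ps − Pb = 20 gives 27 + (1/9)Q − (788/3 - (1/3)Q) = 20, so Q' = 575.25.
Then Pb = 788/3 − (1/3)·575.25 = 851/12 and Ps = 27 + (1/9)·575.25 = 1091/12.
The subsidy expands output by 575.25 − 530.25 = 45 past the efficient level; on those units the gap between marginal cost and willingness to pay runs from 0 up to 20.
DWL = ½ × 20 × 45 = 450.

Deadweight loss = £450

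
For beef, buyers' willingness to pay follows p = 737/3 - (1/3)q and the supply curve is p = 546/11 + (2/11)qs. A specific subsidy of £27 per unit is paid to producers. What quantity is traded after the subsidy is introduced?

q' = 7360/17

Pre-subsidy: 737/3 - (1/3)q = 546/11 + (2/11)q gives q* = 6469/17 and p* = 2020/17.
With the subsidy, sellers receive ps = pb + 27 for each unit, where pb is the price buyers pay.
On the curves, pb = 737/3 - (1/3)q and ps = 546/11 + (2/11)q; the wedge ps − pb = 27 gives 546/11 + (2/11)q − (737/3 - (1/3)q) = 27, so q' = 7360/17.
Then pb = 737/3 − (1/3)·(7360/17) = 1723/17 and ps = 546/11 + (2/11)·(7360/17) = 2182/17.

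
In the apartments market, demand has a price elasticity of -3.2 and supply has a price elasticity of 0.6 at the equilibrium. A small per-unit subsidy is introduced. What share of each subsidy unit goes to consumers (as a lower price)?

Consumer share = 3/19

For a small subsidy around the equilibrium, the benefit split depends on the relative slopes, which at a point are proportional to the elasticities.
Buyer share = εs/(εs + |εd|) = 0.6/(0.6 + 3.2) = 3/19; seller share = |εd|/(εs + |εd|) = 16/19.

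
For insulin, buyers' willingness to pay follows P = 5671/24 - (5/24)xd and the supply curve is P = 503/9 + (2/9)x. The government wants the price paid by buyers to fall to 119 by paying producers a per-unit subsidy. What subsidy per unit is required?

Required subsidy s = 62 per unit

At a buyer price of 119, quantity demanded is 1134.2 − 4.8·119 = 563.
Sellers supply 563 only when they receive Ps = 503/9 + (2/9)·563 = 181.
s = Ps − Pb = 181 − 119 = 62.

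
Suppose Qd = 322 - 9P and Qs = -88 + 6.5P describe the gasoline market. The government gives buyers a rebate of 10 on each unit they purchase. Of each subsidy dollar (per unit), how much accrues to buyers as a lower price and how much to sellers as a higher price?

Buyers gain 130/31 per unit; sellers gain 180/31 per unit

Pre-subsidy: 322 - 9P = -88 + 6.5P gives P* = 820/31, Q* = 2602/31.
With the rebate, buyers effectively pay Pb = Ps − 10, where Ps is the price sellers receive.
Demand in terms of Ps becomes Qd = 322 − 9(Ps − 10) = 412 - 9Ps. Setting this equal to supply: 412 - 9Ps = -88 + 6.5Ps, so Ps = 1000/31.
Buyers pay Pb = 1000/31 − 10 = 690/31; Q' = -88 + 6.5·(1000/31) = 3772/31.
Buyers' price falls by P* − Pb = 820/31 − 690/31 = 130/31; sellers' price rises by Ps − P* = 1000/31 − 820/31 = 180/31.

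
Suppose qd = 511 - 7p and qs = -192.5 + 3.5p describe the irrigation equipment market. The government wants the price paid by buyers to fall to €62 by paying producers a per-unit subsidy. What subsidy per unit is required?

At a buyer price of 62, quantity demanded is 511 − 7·62 = 77.
Sellers supply 77 only when they receive ps with -192.5 + 3.5·ps = 77, i.e. ps = 77.
s = ps − pb = 77 − 62 = 15.

Required subsidy s = €15 per unit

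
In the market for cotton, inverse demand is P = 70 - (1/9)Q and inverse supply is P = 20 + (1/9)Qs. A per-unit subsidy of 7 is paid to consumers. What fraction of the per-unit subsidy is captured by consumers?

Consumer share = 0.5

Pre-subsidy: 70 - (1/9)Q = 20 + (1/9)Q gives Q* = 225 and P* = 45.
With the rebate, buyers effectively pay Pb = Ps − 7, where Ps is the price sellers receive.
On the curves, Pb = 70 - (1/9)Q and Ps = 20 + (1/9)Q; the wedge Ps − Pb = 7 gives 20 + (1/9)Q − (70 - (1/9)Q) = 7, so Q' = 256.5.
Then Pb = 70 − (1/9)·256.5 = 41.5 and Ps = 20 + (1/9)·256.5 = 48.5.
Buyers' price falls by P* − Pb = 45 − 41.5 = 3.5; sellers' price rises by Ps − P* = 48.5 − 45 = 3.5.
So consumers capture 3.5/7 = 0.5 of each unit of subsidy.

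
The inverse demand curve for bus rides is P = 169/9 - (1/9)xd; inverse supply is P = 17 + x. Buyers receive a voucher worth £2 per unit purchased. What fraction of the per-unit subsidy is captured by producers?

Pre-subsidy: 169/9 - (1/9)x = 17 + x gives x* = 1.6 and P* = 18.6.
With the rebate, buyers effectively pay Pb = Ps − 2, where Ps is the price sellers receive.
On the curves, Pb = 169/9 - (1/9)x and Ps = 17 + x; the wedge Ps − Pb = 2 gives 17 + x − (169/9 - (1/9)x) = 2, so x' = 3.4.
Then Pb = 169/9 − (1/9)·3.4 = 18.4 and Ps = 17 + 1·3.4 = 20.4.
Buyers' price falls by P* − Pb = 18.6 − 18.4 = 0.2; sellers' price rises by Ps − P* = 20.4 − 18.6 = 1.8.
So producers capture 1.8/2 = 0.9 of each unit of subsidy.

Producer share = 0.9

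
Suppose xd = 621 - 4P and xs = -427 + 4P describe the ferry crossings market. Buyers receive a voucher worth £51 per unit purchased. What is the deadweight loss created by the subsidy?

Pre-subsidy: 621 - 4P = -427 + 4P gives P* = 131, x* = 97.
With the rebate, buyers effectively pay Pb = Ps − 51, where Ps is the price sellers receive.
Demand in terms of Ps becomes xd = 621 − 4(Ps − 51) = 825 - 4Ps. Setting this equal to supply: 825 - 4Ps = -427 + 4Ps, so Ps = 156.5.
Buyers pay Pb = 156.5 − 51 = 105.5; x' = -427 + 4·156.5 = 199.
The subsidy expands output by 199 − 97 = 102 past the efficient level; on those units the gap between marginal cost and willingness to pay runs from 0 up to 51.
DWL = ½ × 51 × 102 = 2601.

Deadweight loss = £2601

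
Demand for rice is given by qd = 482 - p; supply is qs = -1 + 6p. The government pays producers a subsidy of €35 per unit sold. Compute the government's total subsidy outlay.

Pre-subsidy: 482 - p = -1 + 6p gives p* = 69, q* = 413.
With the subsidy, sellers receive ps = pb + 35 for each unit, where pb is the price buyers pay.
Supply in terms of pb becomes qs = -1 + 6(pb + 35) = 209 + 6pb. Setting this equal to demand: 482 - pb = 209 + 6pb, so pb = 39.
Sellers receive ps = 39 + 35 = 74; q' = 482 − 1·39 = 443.
Government outlay = subsidy × quantity = 35 × 443 = 15505.

Government cost = €15505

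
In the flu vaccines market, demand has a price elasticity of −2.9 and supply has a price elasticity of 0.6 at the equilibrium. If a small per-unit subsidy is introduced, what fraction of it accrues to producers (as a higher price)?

For a small subsidy around the equilibrium, the benefit split depends on the relative slopes, which at a point are proportional to the elasticities.
Buyer share = εs/(εs + |εd|) = 0.6/(0.6 + 2.9) = 6/35; seller share = |εd|/(εs + |εd|) = 29/35.
So producers capture 29/35 of the subsidy.

Producer share = 29/35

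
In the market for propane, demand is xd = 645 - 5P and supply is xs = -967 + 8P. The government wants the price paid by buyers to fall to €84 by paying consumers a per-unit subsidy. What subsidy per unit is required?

At a buyer price of 84, quantity demanded is 645 − 5·84 = 225.
Sellers supply 225 only when they receive Ps with -967 + 8·Ps = 225, i.e. Ps = 149.
s = Ps − Pb = 149 − 84 = 65.

Required subsidy s = €65 per unit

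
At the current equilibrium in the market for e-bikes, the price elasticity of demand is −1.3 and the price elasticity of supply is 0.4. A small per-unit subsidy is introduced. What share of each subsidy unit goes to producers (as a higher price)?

Producer share = 13/17

For a small subsidy around the equilibrium, the benefit split depends on the relative slopes, which at a point are proportional to the elasticities.
Buyer share = εs/(εs + |εd|) = 0.4/(0.4 + 1.3) = 4/17; seller share = |εd|/(εs + |εd|) = 13/17.
So producers capture 13/17 of the subsidy.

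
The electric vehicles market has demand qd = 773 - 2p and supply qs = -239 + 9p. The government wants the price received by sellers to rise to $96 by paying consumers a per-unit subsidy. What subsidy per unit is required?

Required subsidy s = $22 per unit

At a seller price of 96, quantity supplied is -239 + 9·96 = 625.
Buyers absorb 625 only when they pay pb with 773 − 2·pb = 625, i.e. pb = 74.
s = ps − pb = 96 − 74 = 22.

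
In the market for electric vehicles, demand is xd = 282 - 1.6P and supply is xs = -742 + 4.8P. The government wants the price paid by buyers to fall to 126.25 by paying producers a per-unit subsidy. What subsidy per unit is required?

Required subsidy s = 45 per unit

At a buyer price of 126.25, quantity demanded is 282 − 1.6·126.25 = 80.
Sellers supply 80 only when they receive Ps with -742 + 4.8·Ps = 80, i.e. Ps = 171.25.
s = Ps − Pb = 171.25 − 126.25 = 45.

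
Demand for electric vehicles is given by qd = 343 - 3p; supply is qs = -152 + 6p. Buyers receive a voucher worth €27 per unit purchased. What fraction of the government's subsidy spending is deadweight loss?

Pre-subsidy: 343 - 3p = -152 + 6p gives p* = 55, q* = 178.
With the rebate, buyers effectively pay pb = ps − 27, where ps is the price sellers receive.
Demand in terms of ps becomes qd = 343 − 3(ps − 27) = 424 - 3ps. Setting this equal to supply: 424 - 3ps = -152 + 6ps, so ps = 64.
Buyers pay pb = 64 − 27 = 37; q' = -152 + 6·64 = 232.
ΔCS = ½(178 + 232)(55 − 37) = 3690; ΔPS = ½(178 + 232)(64 − 55) = 1845.
Government spending = 27 × 232 = 6264.
DWL = ½ × 27 × (232 − 178) = 729; fraction = 729 / 6264 = 27/232.

DWL / government spending = 27/232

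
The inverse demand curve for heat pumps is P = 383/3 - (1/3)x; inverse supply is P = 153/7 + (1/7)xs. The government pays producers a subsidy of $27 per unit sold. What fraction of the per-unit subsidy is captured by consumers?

Pre-subsidy: 383/3 - (1/3)x = 153/7 + (1/7)x gives x* = 222.2 and P* = 53.6.
With the subsidy, sellers receive Ps = Pb + 27 for each unit, where Pb is the price buyers pay.
On the curves, Pb = 383/3 - (1/3)x and Ps = 153/7 + (1/7)x; the wedge Ps − Pb = 27 gives 153/7 + (1/7)x − (383/3 - (1/3)x) = 27, so x' = 278.9.
Then Pb = 383/3 − (1/3)·278.9 = 34.7 and Ps = 153/7 + (1/7)·278.9 = 61.7.
Buyers' price falls by P* − Pb = 53.6 − 34.7 = 18.9; sellers' price rises by Ps − P* = 61.7 − 53.6 = 8.1.
So consumers capture 18.9/27 = 0.7 of each unit of subsidy.

Consumer share = 0.7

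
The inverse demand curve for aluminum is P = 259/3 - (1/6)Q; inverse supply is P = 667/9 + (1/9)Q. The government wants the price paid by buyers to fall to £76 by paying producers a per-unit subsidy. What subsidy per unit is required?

Required subsidy s = £5 per unit

At a buyer price of 76, quantity demanded is 518 − 6·76 = 62.
Sellers supply 62 only when they receive Ps = 667/9 + (1/9)·62 = 81.
s = Ps − Pb = 81 − 76 = 5.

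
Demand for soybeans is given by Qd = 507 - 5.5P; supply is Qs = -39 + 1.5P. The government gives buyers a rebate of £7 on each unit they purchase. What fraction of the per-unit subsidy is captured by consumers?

Consumer share = 3/14

Pre-subsidy: 507 - 5.5P = -39 + 1.5P gives P* = 78, Q* = 78.
With the rebate, buyers effectively pay Pb = Ps − 7, where Ps is the price sellers receive.
Demand in terms of Ps becomes Qd = 507 − 5.5(Ps − 7) = 545.5 - 5.5Ps. Setting this equal to supply: 545.5 - 5.5Ps = -39 + 1.5Ps, so Ps = 83.5.
Buyers pay Pb = 83.5 − 7 = 76.5; Q' = -39 + 1.5·83.5 = 86.25.
Buyers' price falls by P* − Pb = 78 − 76.5 = 1.5; sellers' price rises by Ps − P* = 83.5 − 78 = 5.5.
So consumers capture 1.5/7 = 3/14 of each unit of subsidy.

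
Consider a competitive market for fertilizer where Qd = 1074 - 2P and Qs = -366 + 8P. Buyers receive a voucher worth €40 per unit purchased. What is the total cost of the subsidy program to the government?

Pre-subsidy: 1074 - 2P = -366 + 8P gives P* = 144, Q* = 786.
With the rebate, buyers effectively pay Pb = Ps − 40, where Ps is the price sellers receive.
Demand in terms of Ps becomes Qd = 1074 − 2(Ps − 40) = 1154 - 2Ps. Setting this equal to supply: 1154 - 2Ps = -366 + 8Ps, so Ps = 152.
Buyers pay Pb = 152 − 40 = 112; Q' = -366 + 8·152 = 850.
Government outlay = subsidy × quantity = 40 × 850 = 34000.

Government cost = €34000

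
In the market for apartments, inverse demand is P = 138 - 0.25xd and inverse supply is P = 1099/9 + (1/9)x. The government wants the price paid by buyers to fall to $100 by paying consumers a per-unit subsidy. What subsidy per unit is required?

At a buyer price of 100, quantity demanded is 552 − 4·100 = 152.
Sellers supply 152 only when they receive Ps = 1099/9 + (1/9)·152 = 139.
s = Ps − Pb = 139 − 100 = 39.

Required subsidy s = $39 per unit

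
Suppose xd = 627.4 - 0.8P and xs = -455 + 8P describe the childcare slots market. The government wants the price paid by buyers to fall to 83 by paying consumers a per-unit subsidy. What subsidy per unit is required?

Required subsidy s = 44 per unit

At a buyer price of 83, quantity demanded is 627.4 − 0.8·83 = 561.
Sellers supply 561 only when they receive Ps with -455 + 8·Ps = 561, i.e. Ps = 127.
s = Ps − Pb = 127 − 83 = 44.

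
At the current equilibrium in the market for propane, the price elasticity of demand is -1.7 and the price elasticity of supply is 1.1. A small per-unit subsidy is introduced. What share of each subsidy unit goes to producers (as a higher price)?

Producer share = 17/28

For a small subsidy around the equilibrium, the benefit split depends on the relative slopes, which at a point are proportional to the elasticities.
Buyer share = εs/(εs + |εd|) = 1.1/(1.1 + 1.7) = 11/28; seller share = |εd|/(εs + |εd|) = 17/28.
So producers capture 17/28 of the subsidy.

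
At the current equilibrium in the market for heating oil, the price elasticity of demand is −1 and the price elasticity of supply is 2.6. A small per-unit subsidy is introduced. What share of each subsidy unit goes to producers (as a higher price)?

Producer share = 5/18

For a small subsidy around the equilibrium, the benefit split depends on the relative slopes, which at a point are proportional to the elasticities.
Buyer share = εs/(εs + |εd|) = 2.6/(2.6 + 1) = 13/18; seller share = |εd|/(εs + |εd|) = 5/18.
So producers capture 5/18 of the subsidy.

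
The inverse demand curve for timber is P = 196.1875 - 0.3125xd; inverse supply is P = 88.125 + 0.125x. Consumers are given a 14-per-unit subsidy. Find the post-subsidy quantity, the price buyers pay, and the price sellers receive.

Pre-subsidy: 196.1875 - 0.3125x = 88.125 + 0.125x gives x* = 247 and P* = 119.
With the rebate, buyers effectively pay Pb = Ps − 14, where Ps is the price sellers receive.
On the curves, Pb = 196.1875 - 0.3125x and Ps = 88.125 + 0.125x; the wedge Ps − Pb = 14 gives 88.125 + 0.125x − (196.1875 - 0.3125x) = 14, so x' = 279.
Then Pb = 196.1875 − 0.3125·279 = 109 and Ps = 88.125 + 0.125·279 = 123.

x' = 279; buyers pay 109; sellers receive 123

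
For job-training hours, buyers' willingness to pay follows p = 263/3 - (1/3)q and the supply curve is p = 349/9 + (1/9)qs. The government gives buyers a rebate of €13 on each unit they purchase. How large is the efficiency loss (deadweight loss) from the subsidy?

Deadweight loss = €190.125

Pre-subsidy: 263/3 - (1/3)q = 349/9 + (1/9)q gives q* = 110 and p* = 51.
With the rebate, buyers effectively pay pb = ps − 13, where ps is the price sellers receive.
On the curves, pb = 263/3 - (1/3)q and ps = 349/9 + (1/9)q; the wedge ps − pb = 13 gives 349/9 + (1/9)q − (263/3 - (1/3)q) = 13, so q' = 139.25.
Then pb = 263/3 − (1/3)·139.25 = 41.25 and ps = 349/9 + (1/9)·139.25 = 54.25.
The subsidy expands output by 139.25 − 110 = 29.25 past the efficient level; on those units the gap between marginal cost and willingness to pay runs from 0 up to 13.
DWL = ½ × 13 × 29.25 = 190.125.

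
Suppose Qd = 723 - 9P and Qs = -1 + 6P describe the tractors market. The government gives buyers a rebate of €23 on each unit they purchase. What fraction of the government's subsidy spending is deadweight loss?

Pre-subsidy: 723 - 9P = -1 + 6P gives P* = 724/15, Q* = 288.6.
With the rebate, buyers effectively pay Pb = Ps − 23, where Ps is the price sellers receive.
Demand in terms of Ps becomes Qd = 723 − 9(Ps − 23) = 930 - 9Ps. Setting this equal to supply: 930 - 9Ps = -1 + 6Ps, so Ps = 931/15.
Buyers pay Pb = 931/15 − 23 = 586/15; Q' = -1 + 6·(931/15) = 371.4.
ΔCS = ½(288.6 + 371.4)(724/15 − 586/15) = 3036; ΔPS = ½(288.6 + 371.4)(931/15 − 724/15) = 4554.
Government spending = 23 × 371.4 = 8542.2.
DWL = ½ × 23 × (371.4 − 288.6) = 952.2; fraction = 952.2 / 8542.2 = 69/619.

DWL / government spending = 69/619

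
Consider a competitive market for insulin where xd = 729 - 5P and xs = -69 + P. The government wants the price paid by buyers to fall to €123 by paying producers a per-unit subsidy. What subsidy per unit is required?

At a buyer price of 123, quantity demanded is 729 − 5·123 = 114.
Sellers supply 114 only when they receive Ps with -69 + 1·Ps = 114, i.e. Ps = 183.
s = Ps − Pb = 183 − 123 = 60.

Required subsidy s = €60 per unit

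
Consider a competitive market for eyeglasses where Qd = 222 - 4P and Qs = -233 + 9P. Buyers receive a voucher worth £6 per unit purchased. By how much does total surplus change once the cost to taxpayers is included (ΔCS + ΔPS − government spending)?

Pre-subsidy: 222 - 4P = -233 + 9P gives P* = 35, Q* = 82.
With the rebate, buyers effectively pay Pb = Ps − 6, where Ps is the price sellers receive.
Demand in terms of Ps becomes Qd = 222 − 4(Ps − 6) = 246 - 4Ps. Setting this equal to supply: 246 - 4Ps = -233 + 9Ps, so Ps = 479/13.
Buyers pay Pb = 479/13 − 6 = 401/13; Q' = -233 + 9·(479/13) = 1282/13.
ΔCS = ½(82 + 1282/13)(35 − 401/13) = 63396/169; ΔPS = ½(82 + 1282/13)(479/13 − 35) = 28176/169.
Government spending = 6 × 1282/13 = 7692/13.
Net change = 63396/169 + 28176/169 − 7692/13 = -648/13. The loss equals the DWL triangle ½·6·216/13.

Net change in total surplus = -648/13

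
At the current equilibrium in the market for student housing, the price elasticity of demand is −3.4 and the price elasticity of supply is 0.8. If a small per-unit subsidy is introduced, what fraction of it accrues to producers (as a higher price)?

Producer share = 17/21

For a small subsidy around the equilibrium, the benefit split depends on the relative slopes, which at a point are proportional to the elasticities.
Buyer share = εs/(εs + |εd|) = 0.8/(0.8 + 3.4) = 4/21; seller share = |εd|/(εs + |εd|) = 17/21.
So producers capture 17/21 of the subsidy.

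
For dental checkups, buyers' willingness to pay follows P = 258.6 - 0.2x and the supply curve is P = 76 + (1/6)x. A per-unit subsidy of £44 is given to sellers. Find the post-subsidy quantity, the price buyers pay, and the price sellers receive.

x' = 618; buyers pay £135; sellers receive £179

Pre-subsidy: 258.6 - 0.2x = 76 + (1/6)x gives x* = 498 and P* = 159.
With the subsidy, sellers receive Ps = Pb + 44 for each unit, where Pb is the price buyers pay.
On the curves, Pb = 258.6 - 0.2x and Ps = 76 + (1/6)x; the wedge Ps − Pb = 44 gives 76 + (1/6)x − (258.6 - 0.2x) = 44, so x' = 618.
Then Pb = 258.6 − 0.2·618 = 135 and Ps = 76 + (1/6)·618 = 179.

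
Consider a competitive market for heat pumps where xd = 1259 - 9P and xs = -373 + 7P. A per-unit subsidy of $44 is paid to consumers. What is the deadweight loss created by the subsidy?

Deadweight loss = $3811.5

Pre-subsidy: 1259 - 9P = -373 + 7P gives P* = 102, x* = 341.
With the rebate, buyers effectively pay Pb = Ps − 44, where Ps is the price sellers receive.
Demand in terms of Ps becomes xd = 1259 − 9(Ps − 44) = 1655 - 9Ps. Setting this equal to supply: 1655 - 9Ps = -373 + 7Ps, so Ps = 126.75.
Buyers pay Pb = 126.75 − 44 = 82.75; x' = -373 + 7·126.75 = 514.25.
The subsidy expands output by 514.25 − 341 = 173.25 past the efficient level; on those units the gap between marginal cost and willingness to pay runs from 0 up to 44.
DWL = ½ × 44 × 173.25 = 3811.5.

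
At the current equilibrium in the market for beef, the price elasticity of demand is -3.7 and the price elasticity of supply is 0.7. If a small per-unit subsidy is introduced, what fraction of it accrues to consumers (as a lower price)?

Consumer share = 7/44

For a small subsidy around the equilibrium, the benefit split depends on the relative slopes, which at a point are proportional to the elasticities.
Buyer share = εs/(εs + |εd|) = 0.7/(0.7 + 3.7) = 7/44; seller share = |εd|/(εs + |εd|) = 37/44.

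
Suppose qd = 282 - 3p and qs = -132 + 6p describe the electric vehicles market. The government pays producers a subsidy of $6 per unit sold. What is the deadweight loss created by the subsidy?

Deadweight loss = $36

Pre-subsidy: 282 - 3p = -132 + 6p gives p* = 46, q* = 144.
With the subsidy, sellers receive ps = pb + 6 for each unit, where pb is the price buyers pay.
Supply in terms of pb becomes qs = -132 + 6(pb + 6) = -96 + 6pb. Setting this equal to demand: 282 - 3pb = -96 + 6pb, so pb = 42.
Sellers receive ps = 42 + 6 = 48; q' = 282 − 3·42 = 156.
The subsidy expands output by 156 − 144 = 12 past the efficient level; on those units the gap between marginal cost and willingness to pay runs from 0 up to 6.
DWL = ½ × 6 × 12 = 36.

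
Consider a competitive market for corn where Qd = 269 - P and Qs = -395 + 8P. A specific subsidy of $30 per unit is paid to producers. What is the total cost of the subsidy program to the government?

Pre-subsidy: 269 - P = -395 + 8P gives P* = 664/9, Q* = 1757/9.
With the subsidy, sellers receive Ps = Pb + 30 for each unit, where Pb is the price buyers pay.
Supply in terms of Pb becomes Qs = -395 + 8(Pb + 30) = -155 + 8Pb. Setting this equal to demand: 269 - Pb = -155 + 8Pb, so Pb = 424/9.
Sellers receive Ps = 424/9 + 30 = 694/9; Q' = 269 − 1·(424/9) = 1997/9.
Government outlay = subsidy × quantity = 30 × 1997/9 = 19970/3.

Government cost = 19970/3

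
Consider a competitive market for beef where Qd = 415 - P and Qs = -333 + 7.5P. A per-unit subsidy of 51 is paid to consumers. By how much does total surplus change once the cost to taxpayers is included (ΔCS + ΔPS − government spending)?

Pre-subsidy: 415 - P = -333 + 7.5P gives P* = 88, Q* = 327.
With the rebate, buyers effectively pay Pb = Ps − 51, where Ps is the price sellers receive.
Demand in terms of Ps becomes Qd = 415 − 1(Ps − 51) = 466 - Ps. Setting this equal to supply: 466 - Ps = -333 + 7.5Ps, so Ps = 94.
Buyers pay Pb = 94 − 51 = 43; Q' = -333 + 7.5·94 = 372.
ΔCS = ½(327 + 372)(88 − 43) = 15727.5; ΔPS = ½(327 + 372)(94 − 88) = 2097.
Government spending = 51 × 372 = 18972.
Net change = 15727.5 + 2097 − 18972 = -1147.5. The loss equals the DWL triangle ½·51·45.

Net change in total surplus = -1147.5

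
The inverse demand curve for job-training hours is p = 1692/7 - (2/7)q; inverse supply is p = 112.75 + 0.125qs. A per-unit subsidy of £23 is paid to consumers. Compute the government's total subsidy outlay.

Government cost = £8510

Pre-subsidy: 1692/7 - (2/7)q = 112.75 + 0.125q gives q* = 314 and p* = 152.
With the rebate, buyers effectively pay pb = ps − 23, where ps is the price sellers receive.
On the curves, pb = 1692/7 - (2/7)q and ps = 112.75 + 0.125q; the wedge ps − pb = 23 gives 112.75 + 0.125q − (1692/7 - (2/7)q) = 23, so q' = 370.
Then pb = 1692/7 − (2/7)·370 = 136 and ps = 112.75 + 0.125·370 = 159.
Government outlay = subsidy × quantity = 23 × 370 = 8510.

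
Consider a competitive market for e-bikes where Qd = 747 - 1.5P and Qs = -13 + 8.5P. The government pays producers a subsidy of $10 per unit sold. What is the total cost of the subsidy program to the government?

Pre-subsidy: 747 - 1.5P = -13 + 8.5P gives P* = 76, Q* = 633.
With the subsidy, sellers receive Ps = Pb + 10 for each unit, where Pb is the price buyers pay.
Supply in terms of Pb becomes Qs = -13 + 8.5(Pb + 10) = 72 + 8.5Pb. Setting this equal to demand: 747 - 1.5Pb = 72 + 8.5Pb, so Pb = 67.5.
Sellers receive Ps = 67.5 + 10 = 77.5; Q' = 747 − 1.5·67.5 = 645.75.
Government outlay = subsidy × quantity = 10 × 645.75 = 6457.5.

Government cost = $6457.5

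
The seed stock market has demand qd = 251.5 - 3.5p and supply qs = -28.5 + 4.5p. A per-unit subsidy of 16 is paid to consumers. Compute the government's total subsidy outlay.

Pre-subsidy: 251.5 - 3.5p = -28.5 + 4.5p gives p* = 35, q* = 129.
With the rebate, buyers effectively pay pb = ps − 16, where ps is the price sellers receive.
Demand in terms of ps becomes qd = 251.5 − 3.5(ps − 16) = 307.5 - 3.5ps. Setting this equal to supply: 307.5 - 3.5ps = -28.5 + 4.5ps, so ps = 42.
Buyers pay pb = 42 − 16 = 26; q' = -28.5 + 4.5·42 = 160.5.
Government outlay = subsidy × quantity = 16 × 160.5 = 2568.

Government cost = 2568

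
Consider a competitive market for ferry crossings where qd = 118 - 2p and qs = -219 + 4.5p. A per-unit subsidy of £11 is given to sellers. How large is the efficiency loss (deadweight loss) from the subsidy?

Deadweight loss = 1089/13

Pre-subsidy: 118 - 2p = -219 + 4.5p gives p* = 674/13, q* = 186/13.
With the subsidy, sellers receive ps = pb + 11 for each unit, where pb is the price buyers pay.
Supply in terms of pb becomes qs = -219 + 4.5(pb + 11) = -169.5 + 4.5pb. Setting this equal to demand: 118 - 2pb = -169.5 + 4.5pb, so pb = 575/13.
Sellers receive ps = 575/13 + 11 = 718/13; q' = 118 − 2·(575/13) = 384/13.
The subsidy expands output by 384/13 − 186/13 = 198/13 past the efficient level; on those units the gap between marginal cost and willingness to pay runs from 0 up to 11.
DWL = ½ × 11 × 198/13 = 1089/13.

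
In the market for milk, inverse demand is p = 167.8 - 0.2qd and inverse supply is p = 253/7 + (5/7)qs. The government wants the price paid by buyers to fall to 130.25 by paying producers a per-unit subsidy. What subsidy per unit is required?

At a buyer price of 130.25, quantity demanded is 839 − 5·130.25 = 187.75.
Sellers supply 187.75 only when they receive ps = 253/7 + (5/7)·187.75 = 170.25.
s = ps − pb = 170.25 − 130.25 = 40.

Required subsidy s = 40 per unit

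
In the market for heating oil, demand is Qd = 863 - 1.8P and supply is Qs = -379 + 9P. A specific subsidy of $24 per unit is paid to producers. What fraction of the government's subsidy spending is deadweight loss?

DWL / government spending = 9/346

Pre-subsidy: 863 - 1.8P = -379 + 9P gives P* = 115, Q* = 656.
With the subsidy, sellers receive Ps = Pb + 24 for each unit, where Pb is the price buyers pay.
Supply in terms of Pb becomes Qs = -379 + 9(Pb + 24) = -163 + 9Pb. Setting this equal to demand: 863 - 1.8Pb = -163 + 9Pb, so Pb = 95.
Sellers receive Ps = 95 + 24 = 119; Q' = 863 − 1.8·95 = 692.
ΔCS = ½(656 + 692)(115 − 95) = 13480; ΔPS = ½(656 + 692)(119 − 115) = 2696.
Government spending = 24 × 692 = 16608.
DWL = ½ × 24 × (692 − 656) = 432; fraction = 432 / 16608 = 9/346.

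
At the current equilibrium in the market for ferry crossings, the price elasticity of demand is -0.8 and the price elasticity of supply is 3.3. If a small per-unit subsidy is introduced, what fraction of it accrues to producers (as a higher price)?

For a small subsidy around the equilibrium, the benefit split depends on the relative slopes, which at a point are proportional to the elasticities.
Buyer share = εs/(εs + |εd|) = 3.3/(3.3 + 0.8) = 33/41; seller share = |εd|/(εs + |εd|) = 8/41.
So producers capture 8/41 of the subsidy.

Producer share = 8/41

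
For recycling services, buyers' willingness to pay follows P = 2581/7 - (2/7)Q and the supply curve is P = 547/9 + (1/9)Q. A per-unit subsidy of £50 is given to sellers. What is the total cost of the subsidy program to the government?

Government cost = £45100

Pre-subsidy: 2581/7 - (2/7)Q = 547/9 + (1/9)Q gives Q* = 776 and P* = 147.
With the subsidy, sellers receive Ps = Pb + 50 for each unit, where Pb is the price buyers pay.
On the curves, Pb = 2581/7 - (2/7)Q and Ps = 547/9 + (1/9)Q; the wedge Ps − Pb = 50 gives 547/9 + (1/9)Q − (2581/7 - (2/7)Q) = 50, so Q' = 902.
Then Pb = 2581/7 − (2/7)·902 = 111 and Ps = 547/9 + (1/9)·902 = 161.
Government outlay = subsidy × quantity = 50 × 902 = 45100.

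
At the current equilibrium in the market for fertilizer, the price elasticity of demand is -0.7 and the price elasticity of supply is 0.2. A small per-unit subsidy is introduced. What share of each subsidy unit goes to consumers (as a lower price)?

For a small subsidy around the equilibrium, the benefit split depends on the relative slopes, which at a point are proportional to the elasticities.
Buyer share = εs/(εs + |εd|) = 0.2/(0.2 + 0.7) = 2/9; seller share = |εd|/(εs + |εd|) = 7/9.

Consumer share = 2/9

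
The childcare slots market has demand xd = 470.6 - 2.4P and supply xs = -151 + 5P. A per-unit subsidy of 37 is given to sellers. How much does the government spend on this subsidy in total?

Government cost = 12173

Pre-subsidy: 470.6 - 2.4P = -151 + 5P gives P* = 84, x* = 269.
With the subsidy, sellers receive Ps = Pb + 37 for each unit, where Pb is the price buyers pay.
Supply in terms of Pb becomes xs = -151 + 5(Pb + 37) = 34 + 5Pb. Setting this equal to demand: 470.6 - 2.4Pb = 34 + 5Pb, so Pb = 59.
Sellers receive Ps = 59 + 37 = 96; x' = 470.6 − 2.4·59 = 329.
Government outlay = subsidy × quantity = 37 × 329 = 12173.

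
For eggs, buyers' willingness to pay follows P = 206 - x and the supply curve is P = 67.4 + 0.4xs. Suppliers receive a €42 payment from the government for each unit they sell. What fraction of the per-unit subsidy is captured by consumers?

Consumer share = 5/7

Pre-subsidy: 206 - x = 67.4 + 0.4x gives x* = 99 and P* = 107.
With the subsidy, sellers receive Ps = Pb + 42 for each unit, where Pb is the price buyers pay.
On the curves, Pb = 206 - x and Ps = 67.4 + 0.4x; the wedge Ps − Pb = 42 gives 67.4 + 0.4x − (206 - x) = 42, so x' = 129.
Then Pb = 206 − 1·129 = 77 and Ps = 67.4 + 0.4·129 = 119.
Buyers' price falls by P* − Pb = 107 − 77 = 30; sellers' price rises by Ps − P* = 119 − 107 = 12.
So consumers capture 30/42 = 5/7 of each unit of subsidy.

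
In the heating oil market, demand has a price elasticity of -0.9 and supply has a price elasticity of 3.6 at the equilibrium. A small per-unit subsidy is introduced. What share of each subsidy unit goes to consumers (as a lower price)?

For a small subsidy around the equilibrium, the benefit split depends on the relative slopes, which at a point are proportional to the elasticities.
Buyer share = εs/(εs + |εd|) = 3.6/(3.6 + 0.9) = 0.8; seller share = |εd|/(εs + |εd|) = 0.2.

Consumer share = 0.8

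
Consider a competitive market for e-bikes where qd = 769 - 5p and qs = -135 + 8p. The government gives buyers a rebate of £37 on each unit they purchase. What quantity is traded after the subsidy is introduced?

Pre-subsidy: 769 - 5p = -135 + 8p gives p* = 904/13, q* = 5477/13.
With the rebate, buyers effectively pay pb = ps − 37, where ps is the price sellers receive.
Demand in terms of ps becomes qd = 769 − 5(ps − 37) = 954 - 5ps. Setting this equal to supply: 954 - 5ps = -135 + 8ps, so ps = 1089/13.
Buyers pay pb = 1089/13 − 37 = 608/13; q' = -135 + 8·(1089/13) = 6957/13.

q' = 6957/13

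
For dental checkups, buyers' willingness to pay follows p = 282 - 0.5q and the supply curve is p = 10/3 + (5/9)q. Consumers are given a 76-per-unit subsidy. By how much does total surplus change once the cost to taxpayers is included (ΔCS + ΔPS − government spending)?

Pre-subsidy: 282 - 0.5q = 10/3 + (5/9)q gives q* = 264 and p* = 150.
With the rebate, buyers effectively pay pb = ps − 76, where ps is the price sellers receive.
On the curves, pb = 282 - 0.5q and ps = 10/3 + (5/9)q; the wedge ps − pb = 76 gives 10/3 + (5/9)q − (282 - 0.5q) = 76, so q' = 336.
Then pb = 282 − 0.5·336 = 114 and ps = 10/3 + (5/9)·336 = 190.
ΔCS = ½(264 + 336)(150 − 114) = 10800; ΔPS = ½(264 + 336)(190 − 150) = 12000.
Government spending = 76 × 336 = 25536.
Net change = 10800 + 12000 − 25536 = -2736. The loss equals the DWL triangle ½·76·72.

Net change in total surplus = -2736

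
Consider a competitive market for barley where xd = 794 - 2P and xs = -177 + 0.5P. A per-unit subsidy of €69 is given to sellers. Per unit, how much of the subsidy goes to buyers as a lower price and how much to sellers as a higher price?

Buyers gain €13.8 per unit; sellers gain €55.2 per unit

Pre-subsidy: 794 - 2P = -177 + 0.5P gives P* = 388.4, x* = 17.2.
With the subsidy, sellers receive Ps = Pb + 69 for each unit, where Pb is the price buyers pay.
Supply in terms of Pb becomes xs = -177 + 0.5(Pb + 69) = -142.5 + 0.5Pb. Setting this equal to demand: 794 - 2Pb = -142.5 + 0.5Pb, so Pb = 374.6.
Sellers receive Ps = 374.6 + 69 = 443.6; x' = 794 − 2·374.6 = 44.8.
Buyers' price falls by P* − Pb = 388.4 − 374.6 = 13.8; sellers' price rises by Ps − P* = 443.6 − 388.4 = 55.2.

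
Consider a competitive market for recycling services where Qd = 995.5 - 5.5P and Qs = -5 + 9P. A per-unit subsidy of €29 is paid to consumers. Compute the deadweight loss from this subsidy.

Deadweight loss = €1435.5

Pre-subsidy: 995.5 - 5.5P = -5 + 9P gives P* = 69, Q* = 616.
With the rebate, buyers effectively pay Pb = Ps − 29, where Ps is the price sellers receive.
Demand in terms of Ps becomes Qd = 995.5 − 5.5(Ps − 29) = 1155 - 5.5Ps. Setting this equal to supply: 1155 - 5.5Ps = -5 + 9Ps, so Ps = 80.
Buyers pay Pb = 80 − 29 = 51; Q' = -5 + 9·80 = 715.
The subsidy expands output by 715 − 616 = 99 past the efficient level; on those units the gap between marginal cost and willingness to pay runs from 0 up to 29.
DWL = ½ × 29 × 99 = 1435.5.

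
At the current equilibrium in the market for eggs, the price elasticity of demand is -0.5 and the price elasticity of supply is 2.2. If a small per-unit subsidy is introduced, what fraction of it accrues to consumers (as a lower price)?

For a small subsidy around the equilibrium, the benefit split depends on the relative slopes, which at a point are proportional to the elasticities.
Buyer share = εs/(εs + |εd|) = 2.2/(2.2 + 0.5) = 22/27; seller share = |εd|/(εs + |εd|) = 5/27.

Consumer share = 22/27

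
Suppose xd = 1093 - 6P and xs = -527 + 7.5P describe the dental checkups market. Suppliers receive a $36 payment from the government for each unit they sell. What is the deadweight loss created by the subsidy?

Deadweight loss = $2160

Pre-subsidy: 1093 - 6P = -527 + 7.5P gives P* = 120, x* = 373.
With the subsidy, sellers receive Ps = Pb + 36 for each unit, where Pb is the price buyers pay.
Supply in terms of Pb becomes xs = -527 + 7.5(Pb + 36) = -257 + 7.5Pb. Setting this equal to demand: 1093 - 6Pb = -257 + 7.5Pb, so Pb = 100.
Sellers receive Ps = 100 + 36 = 136; x' = 1093 − 6·100 = 493.
The subsidy expands output by 493 − 373 = 120 past the efficient level; on those units the gap between marginal cost and willingness to pay runs from 0 up to 36.
DWL = ½ × 36 × 120 = 2160.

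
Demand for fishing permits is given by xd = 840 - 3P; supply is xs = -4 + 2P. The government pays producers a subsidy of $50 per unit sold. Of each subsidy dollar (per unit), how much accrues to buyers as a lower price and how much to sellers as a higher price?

Buyers gain $20 per unit; sellers gain $30 per unit

Pre-subsidy: 840 - 3P = -4 + 2P gives P* = 168.8, x* = 333.6.
With the subsidy, sellers receive Ps = Pb + 50 for each unit, where Pb is the price buyers pay.
Supply in terms of Pb becomes xs = -4 + 2(Pb + 50) = 96 + 2Pb. Setting this equal to demand: 840 - 3Pb = 96 + 2Pb, so Pb = 148.8.
Sellers receive Ps = 148.8 + 50 = 198.8; x' = 840 − 3·148.8 = 393.6.
Buyers' price falls by P* − Pb = 168.8 − 148.8 = 20; sellers' price rises by Ps − P* = 198.8 − 168.8 = 30.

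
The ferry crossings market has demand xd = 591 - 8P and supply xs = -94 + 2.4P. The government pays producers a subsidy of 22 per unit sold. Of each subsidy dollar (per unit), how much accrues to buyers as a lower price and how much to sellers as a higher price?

Buyers gain 66/13 per unit; sellers gain 220/13 per unit

Pre-subsidy: 591 - 8P = -94 + 2.4P gives P* = 3425/52, x* = 833/13.
With the subsidy, sellers receive Ps = Pb + 22 for each unit, where Pb is the price buyers pay.
Supply in terms of Pb becomes xs = -94 + 2.4(Pb + 22) = -41.2 + 2.4Pb. Setting this equal to demand: 591 - 8Pb = -41.2 + 2.4Pb, so Pb = 3161/52.
Sellers receive Ps = 3161/52 + 22 = 4305/52; x' = 591 − 8·(3161/52) = 1361/13.
Buyers' price falls by P* − Pb = 3425/52 − 3161/52 = 66/13; sellers' price rises by Ps − P* = 4305/52 − 3425/52 = 220/13.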